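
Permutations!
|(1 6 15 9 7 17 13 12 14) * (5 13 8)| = |(1 6 15 9 7 17 8 5 13 12 14)| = 11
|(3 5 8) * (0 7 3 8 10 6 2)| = |(0 7 3 5 10 6 2)| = 7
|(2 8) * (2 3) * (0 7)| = 6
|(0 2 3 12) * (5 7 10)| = 12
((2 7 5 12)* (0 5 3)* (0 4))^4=((0 5 12 2 7 3 4))^4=(0 7 5 3 12 4 2)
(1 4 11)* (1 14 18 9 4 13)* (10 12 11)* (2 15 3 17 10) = (1 13)(2 15 3 17 10 12 11 14 18 9 4) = [0, 13, 15, 17, 2, 5, 6, 7, 8, 4, 12, 14, 11, 1, 18, 3, 16, 10, 9]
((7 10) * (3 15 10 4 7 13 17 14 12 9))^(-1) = ((3 15 10 13 17 14 12 9)(4 7))^(-1) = (3 9 12 14 17 13 10 15)(4 7)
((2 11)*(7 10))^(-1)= (2 11)(7 10)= ((2 11)(7 10))^(-1)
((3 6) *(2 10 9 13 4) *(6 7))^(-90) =((2 10 9 13 4)(3 7 6))^(-90) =(13)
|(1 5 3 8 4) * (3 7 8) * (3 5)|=|(1 3 5 7 8 4)|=6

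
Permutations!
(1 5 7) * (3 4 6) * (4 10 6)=(1 5 7)(3 10 6)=[0, 5, 2, 10, 4, 7, 3, 1, 8, 9, 6]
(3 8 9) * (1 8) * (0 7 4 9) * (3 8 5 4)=(0 7 3 1 5 4 9 8)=[7, 5, 2, 1, 9, 4, 6, 3, 0, 8]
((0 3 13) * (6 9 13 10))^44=(0 10 9)(3 6 13)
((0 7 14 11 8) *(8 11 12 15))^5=((0 7 14 12 15 8))^5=(0 8 15 12 14 7)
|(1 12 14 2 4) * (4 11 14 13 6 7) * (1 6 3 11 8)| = |(1 12 13 3 11 14 2 8)(4 6 7)| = 24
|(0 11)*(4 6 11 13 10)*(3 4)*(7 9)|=|(0 13 10 3 4 6 11)(7 9)|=14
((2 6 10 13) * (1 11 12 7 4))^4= ((1 11 12 7 4)(2 6 10 13))^4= (13)(1 4 7 12 11)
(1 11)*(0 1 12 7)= (0 1 11 12 7)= [1, 11, 2, 3, 4, 5, 6, 0, 8, 9, 10, 12, 7]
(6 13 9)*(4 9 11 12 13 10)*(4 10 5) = (4 9 6 5)(11 12 13) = [0, 1, 2, 3, 9, 4, 5, 7, 8, 6, 10, 12, 13, 11]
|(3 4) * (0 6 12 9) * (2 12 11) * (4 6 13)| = 9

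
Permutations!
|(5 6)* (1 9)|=|(1 9)(5 6)|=2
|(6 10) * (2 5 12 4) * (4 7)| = |(2 5 12 7 4)(6 10)| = 10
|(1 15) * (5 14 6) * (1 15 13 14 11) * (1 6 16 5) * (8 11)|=8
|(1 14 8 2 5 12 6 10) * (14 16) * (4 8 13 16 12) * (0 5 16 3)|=|(0 5 4 8 2 16 14 13 3)(1 12 6 10)|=36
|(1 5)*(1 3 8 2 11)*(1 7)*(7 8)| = |(1 5 3 7)(2 11 8)| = 12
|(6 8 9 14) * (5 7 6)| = |(5 7 6 8 9 14)| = 6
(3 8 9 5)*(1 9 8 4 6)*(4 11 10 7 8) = (1 9 5 3 11 10 7 8 4 6) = [0, 9, 2, 11, 6, 3, 1, 8, 4, 5, 7, 10]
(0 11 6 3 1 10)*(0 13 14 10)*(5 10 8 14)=(0 11 6 3 1)(5 10 13)(8 14)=[11, 0, 2, 1, 4, 10, 3, 7, 14, 9, 13, 6, 12, 5, 8]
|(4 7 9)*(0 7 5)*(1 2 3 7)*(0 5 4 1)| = |(1 2 3 7 9)| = 5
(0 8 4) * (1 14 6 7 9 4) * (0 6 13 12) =(0 8 1 14 13 12)(4 6 7 9) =[8, 14, 2, 3, 6, 5, 7, 9, 1, 4, 10, 11, 0, 12, 13]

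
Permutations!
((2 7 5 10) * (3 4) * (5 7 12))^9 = (2 12 5 10)(3 4)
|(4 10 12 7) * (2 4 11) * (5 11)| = |(2 4 10 12 7 5 11)| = 7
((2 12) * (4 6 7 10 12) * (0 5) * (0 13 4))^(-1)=((0 5 13 4 6 7 10 12 2))^(-1)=(0 2 12 10 7 6 4 13 5)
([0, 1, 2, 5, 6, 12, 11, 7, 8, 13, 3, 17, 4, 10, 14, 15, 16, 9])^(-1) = [0, 1, 2, 10, 12, 3, 4, 7, 8, 17, 13, 6, 5, 9, 14, 15, 16, 11]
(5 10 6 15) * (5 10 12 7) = (5 12 7)(6 15 10) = [0, 1, 2, 3, 4, 12, 15, 5, 8, 9, 6, 11, 7, 13, 14, 10]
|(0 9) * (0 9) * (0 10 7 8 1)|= 5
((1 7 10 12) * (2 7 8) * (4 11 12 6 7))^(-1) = (1 12 11 4 2 8)(6 10 7)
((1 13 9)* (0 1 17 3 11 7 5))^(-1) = (0 5 7 11 3 17 9 13 1)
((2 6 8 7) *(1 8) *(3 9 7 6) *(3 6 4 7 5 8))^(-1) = ((1 3 9 5 8 4 7 2 6))^(-1) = (1 6 2 7 4 8 5 9 3)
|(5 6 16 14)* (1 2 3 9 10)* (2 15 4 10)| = 12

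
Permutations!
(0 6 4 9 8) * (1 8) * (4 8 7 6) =(0 4 9 1 7 6 8) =[4, 7, 2, 3, 9, 5, 8, 6, 0, 1]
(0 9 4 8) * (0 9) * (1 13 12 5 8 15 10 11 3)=(1 13 12 5 8 9 4 15 10 11 3)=[0, 13, 2, 1, 15, 8, 6, 7, 9, 4, 11, 3, 5, 12, 14, 10]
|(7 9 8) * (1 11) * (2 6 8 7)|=6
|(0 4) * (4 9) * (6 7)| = |(0 9 4)(6 7)| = 6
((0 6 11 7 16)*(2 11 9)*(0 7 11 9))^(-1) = ((0 6)(2 9)(7 16))^(-1) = (0 6)(2 9)(7 16)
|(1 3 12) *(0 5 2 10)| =12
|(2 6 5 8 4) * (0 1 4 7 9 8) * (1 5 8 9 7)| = 10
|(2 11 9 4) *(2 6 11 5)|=|(2 5)(4 6 11 9)|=4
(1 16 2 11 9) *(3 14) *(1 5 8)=(1 16 2 11 9 5 8)(3 14)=[0, 16, 11, 14, 4, 8, 6, 7, 1, 5, 10, 9, 12, 13, 3, 15, 2]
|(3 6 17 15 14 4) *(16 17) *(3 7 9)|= |(3 6 16 17 15 14 4 7 9)|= 9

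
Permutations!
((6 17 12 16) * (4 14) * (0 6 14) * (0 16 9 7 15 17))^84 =((0 6)(4 16 14)(7 15 17 12 9))^84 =(7 9 12 17 15)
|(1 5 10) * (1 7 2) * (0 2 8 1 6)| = 15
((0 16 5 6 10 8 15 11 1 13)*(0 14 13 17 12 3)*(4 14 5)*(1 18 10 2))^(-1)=(0 3 12 17 1 2 6 5 13 14 4 16)(8 10 18 11 15)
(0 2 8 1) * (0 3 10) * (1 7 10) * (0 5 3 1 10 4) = (0 2 8 7 4)(3 10 5) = [2, 1, 8, 10, 0, 3, 6, 4, 7, 9, 5]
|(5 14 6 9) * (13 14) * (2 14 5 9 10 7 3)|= |(2 14 6 10 7 3)(5 13)|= 6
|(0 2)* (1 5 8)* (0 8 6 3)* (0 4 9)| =|(0 2 8 1 5 6 3 4 9)| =9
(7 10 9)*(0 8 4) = [8, 1, 2, 3, 0, 5, 6, 10, 4, 7, 9] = (0 8 4)(7 10 9)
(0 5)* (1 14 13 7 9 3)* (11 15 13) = (0 5)(1 14 11 15 13 7 9 3) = [5, 14, 2, 1, 4, 0, 6, 9, 8, 3, 10, 15, 12, 7, 11, 13]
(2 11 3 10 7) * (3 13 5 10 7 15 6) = (2 11 13 5 10 15 6 3 7) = [0, 1, 11, 7, 4, 10, 3, 2, 8, 9, 15, 13, 12, 5, 14, 6]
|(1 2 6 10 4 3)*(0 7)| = |(0 7)(1 2 6 10 4 3)| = 6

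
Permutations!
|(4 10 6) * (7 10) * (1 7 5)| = |(1 7 10 6 4 5)| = 6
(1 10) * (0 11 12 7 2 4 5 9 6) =(0 11 12 7 2 4 5 9 6)(1 10) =[11, 10, 4, 3, 5, 9, 0, 2, 8, 6, 1, 12, 7]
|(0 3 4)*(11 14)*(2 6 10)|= |(0 3 4)(2 6 10)(11 14)|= 6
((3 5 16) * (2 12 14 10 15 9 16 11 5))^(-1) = ((2 12 14 10 15 9 16 3)(5 11))^(-1) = (2 3 16 9 15 10 14 12)(5 11)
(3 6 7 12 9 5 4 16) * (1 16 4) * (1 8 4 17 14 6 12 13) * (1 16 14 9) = (1 14 6 7 13 16 3 12)(4 17 9 5 8) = [0, 14, 2, 12, 17, 8, 7, 13, 4, 5, 10, 11, 1, 16, 6, 15, 3, 9]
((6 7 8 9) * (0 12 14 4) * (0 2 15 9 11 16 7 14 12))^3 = (2 6)(4 9)(7 16 11 8)(14 15)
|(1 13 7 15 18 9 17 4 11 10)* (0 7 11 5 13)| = |(0 7 15 18 9 17 4 5 13 11 10 1)| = 12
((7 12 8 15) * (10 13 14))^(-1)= ((7 12 8 15)(10 13 14))^(-1)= (7 15 8 12)(10 14 13)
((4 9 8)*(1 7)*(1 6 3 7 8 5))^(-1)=((1 8 4 9 5)(3 7 6))^(-1)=(1 5 9 4 8)(3 6 7)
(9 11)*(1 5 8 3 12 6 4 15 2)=[0, 5, 1, 12, 15, 8, 4, 7, 3, 11, 10, 9, 6, 13, 14, 2]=(1 5 8 3 12 6 4 15 2)(9 11)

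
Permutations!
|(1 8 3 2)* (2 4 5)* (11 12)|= 6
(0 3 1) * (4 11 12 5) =(0 3 1)(4 11 12 5) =[3, 0, 2, 1, 11, 4, 6, 7, 8, 9, 10, 12, 5]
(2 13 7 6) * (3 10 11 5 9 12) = [0, 1, 13, 10, 4, 9, 2, 6, 8, 12, 11, 5, 3, 7] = (2 13 7 6)(3 10 11 5 9 12)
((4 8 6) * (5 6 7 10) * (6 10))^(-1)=(4 6 7 8)(5 10)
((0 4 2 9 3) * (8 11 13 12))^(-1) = (0 3 9 2 4)(8 12 13 11)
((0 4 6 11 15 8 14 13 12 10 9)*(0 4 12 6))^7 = (0 10 4 12 9)(6 11 15 8 14 13)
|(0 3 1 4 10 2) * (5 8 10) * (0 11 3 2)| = |(0 2 11 3 1 4 5 8 10)| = 9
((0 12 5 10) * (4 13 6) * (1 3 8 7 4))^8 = (1 3 8 7 4 13 6)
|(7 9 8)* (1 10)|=6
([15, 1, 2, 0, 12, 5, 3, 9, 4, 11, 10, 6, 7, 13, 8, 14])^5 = (0 12 3 4 6 8 11 14 9 15 7)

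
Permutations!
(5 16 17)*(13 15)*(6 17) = (5 16 6 17)(13 15) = [0, 1, 2, 3, 4, 16, 17, 7, 8, 9, 10, 11, 12, 15, 14, 13, 6, 5]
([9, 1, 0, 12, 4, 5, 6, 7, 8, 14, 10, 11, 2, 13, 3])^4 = (0 12 14)(2 3 9)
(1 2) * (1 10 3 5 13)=(1 2 10 3 5 13)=[0, 2, 10, 5, 4, 13, 6, 7, 8, 9, 3, 11, 12, 1]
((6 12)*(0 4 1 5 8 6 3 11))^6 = ((0 4 1 5 8 6 12 3 11))^6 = (0 12 5)(1 11 6)(3 8 4)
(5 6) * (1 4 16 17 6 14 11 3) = (1 4 16 17 6 5 14 11 3) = [0, 4, 2, 1, 16, 14, 5, 7, 8, 9, 10, 3, 12, 13, 11, 15, 17, 6]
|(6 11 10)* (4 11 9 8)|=|(4 11 10 6 9 8)|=6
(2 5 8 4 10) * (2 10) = [0, 1, 5, 3, 2, 8, 6, 7, 4, 9, 10] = (10)(2 5 8 4)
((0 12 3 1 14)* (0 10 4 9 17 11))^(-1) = ((0 12 3 1 14 10 4 9 17 11))^(-1) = (0 11 17 9 4 10 14 1 3 12)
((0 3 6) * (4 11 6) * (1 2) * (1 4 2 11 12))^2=(0 2 12 11)(1 6 3 4)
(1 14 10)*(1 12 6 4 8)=(1 14 10 12 6 4 8)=[0, 14, 2, 3, 8, 5, 4, 7, 1, 9, 12, 11, 6, 13, 10]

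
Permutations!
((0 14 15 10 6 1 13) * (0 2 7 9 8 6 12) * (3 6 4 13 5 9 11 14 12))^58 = ((0 12)(1 5 9 8 4 13 2 7 11 14 15 10 3 6))^58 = (1 9 4 2 11 15 3)(5 8 13 7 14 10 6)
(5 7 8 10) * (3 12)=[0, 1, 2, 12, 4, 7, 6, 8, 10, 9, 5, 11, 3]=(3 12)(5 7 8 10)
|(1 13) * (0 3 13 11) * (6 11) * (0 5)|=7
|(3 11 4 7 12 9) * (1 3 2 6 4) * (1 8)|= |(1 3 11 8)(2 6 4 7 12 9)|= 12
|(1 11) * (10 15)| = 2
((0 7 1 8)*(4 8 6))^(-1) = (0 8 4 6 1 7)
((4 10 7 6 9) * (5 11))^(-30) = (11)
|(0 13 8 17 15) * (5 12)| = |(0 13 8 17 15)(5 12)| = 10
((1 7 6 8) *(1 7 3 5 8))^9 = ((1 3 5 8 7 6))^9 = (1 8)(3 7)(5 6)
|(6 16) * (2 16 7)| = |(2 16 6 7)| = 4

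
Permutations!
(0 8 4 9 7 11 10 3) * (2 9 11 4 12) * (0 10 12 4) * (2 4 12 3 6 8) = [2, 1, 9, 10, 11, 5, 8, 0, 12, 7, 6, 3, 4] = (0 2 9 7)(3 10 6 8 12 4 11)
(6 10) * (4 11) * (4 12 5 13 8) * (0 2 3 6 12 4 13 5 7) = (0 2 3 6 10 12 7)(4 11)(8 13) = [2, 1, 3, 6, 11, 5, 10, 0, 13, 9, 12, 4, 7, 8]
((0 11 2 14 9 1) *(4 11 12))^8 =(14)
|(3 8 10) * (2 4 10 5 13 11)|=|(2 4 10 3 8 5 13 11)|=8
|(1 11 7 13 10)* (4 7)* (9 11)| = 7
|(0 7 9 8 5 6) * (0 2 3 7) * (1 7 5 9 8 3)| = 8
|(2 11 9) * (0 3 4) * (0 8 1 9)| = 8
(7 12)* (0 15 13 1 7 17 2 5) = (0 15 13 1 7 12 17 2 5) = [15, 7, 5, 3, 4, 0, 6, 12, 8, 9, 10, 11, 17, 1, 14, 13, 16, 2]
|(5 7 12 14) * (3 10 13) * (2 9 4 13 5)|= |(2 9 4 13 3 10 5 7 12 14)|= 10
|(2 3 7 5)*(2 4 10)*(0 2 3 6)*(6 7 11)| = |(0 2 7 5 4 10 3 11 6)| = 9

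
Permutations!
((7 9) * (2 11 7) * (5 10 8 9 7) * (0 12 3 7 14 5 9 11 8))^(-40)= (0 3 14 10 12 7 5)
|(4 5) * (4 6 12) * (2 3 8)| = |(2 3 8)(4 5 6 12)| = 12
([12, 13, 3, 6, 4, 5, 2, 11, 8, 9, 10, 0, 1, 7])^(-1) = [11, 12, 6, 2, 4, 5, 3, 13, 8, 9, 10, 7, 0, 1]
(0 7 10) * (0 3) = (0 7 10 3) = [7, 1, 2, 0, 4, 5, 6, 10, 8, 9, 3]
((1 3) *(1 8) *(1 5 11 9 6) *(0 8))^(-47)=((0 8 5 11 9 6 1 3))^(-47)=(0 8 5 11 9 6 1 3)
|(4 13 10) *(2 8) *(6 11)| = |(2 8)(4 13 10)(6 11)| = 6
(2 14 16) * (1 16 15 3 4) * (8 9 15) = (1 16 2 14 8 9 15 3 4) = [0, 16, 14, 4, 1, 5, 6, 7, 9, 15, 10, 11, 12, 13, 8, 3, 2]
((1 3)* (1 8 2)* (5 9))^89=((1 3 8 2)(5 9))^89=(1 3 8 2)(5 9)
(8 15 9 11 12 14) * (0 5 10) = (0 5 10)(8 15 9 11 12 14) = [5, 1, 2, 3, 4, 10, 6, 7, 15, 11, 0, 12, 14, 13, 8, 9]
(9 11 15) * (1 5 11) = (1 5 11 15 9) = [0, 5, 2, 3, 4, 11, 6, 7, 8, 1, 10, 15, 12, 13, 14, 9]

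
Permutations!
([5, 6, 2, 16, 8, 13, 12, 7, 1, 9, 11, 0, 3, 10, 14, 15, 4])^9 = (0 11 10 13 5)(1 12 16 8 6 3 4)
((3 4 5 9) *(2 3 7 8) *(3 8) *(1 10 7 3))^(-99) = ((1 10 7)(2 8)(3 4 5 9))^(-99) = (10)(2 8)(3 4 5 9)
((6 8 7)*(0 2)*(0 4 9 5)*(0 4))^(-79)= (0 2)(4 5 9)(6 7 8)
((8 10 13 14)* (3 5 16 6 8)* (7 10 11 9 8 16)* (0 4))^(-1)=(0 4)(3 14 13 10 7 5)(6 16)(8 9 11)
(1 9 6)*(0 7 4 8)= (0 7 4 8)(1 9 6)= [7, 9, 2, 3, 8, 5, 1, 4, 0, 6]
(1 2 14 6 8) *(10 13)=(1 2 14 6 8)(10 13)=[0, 2, 14, 3, 4, 5, 8, 7, 1, 9, 13, 11, 12, 10, 6]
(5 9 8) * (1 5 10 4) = (1 5 9 8 10 4) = [0, 5, 2, 3, 1, 9, 6, 7, 10, 8, 4]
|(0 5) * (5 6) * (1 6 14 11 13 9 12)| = |(0 14 11 13 9 12 1 6 5)| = 9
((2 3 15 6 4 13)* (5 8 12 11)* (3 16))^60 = (2 6 16 4 3 13 15)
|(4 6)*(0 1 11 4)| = 5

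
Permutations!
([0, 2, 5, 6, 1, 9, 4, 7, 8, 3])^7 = [0, 1, 2, 3, 4, 5, 6, 7, 8, 9]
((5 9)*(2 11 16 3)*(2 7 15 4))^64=(2 11 16 3 7 15 4)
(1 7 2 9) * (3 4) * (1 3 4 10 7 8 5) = (1 8 5)(2 9 3 10 7) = [0, 8, 9, 10, 4, 1, 6, 2, 5, 3, 7]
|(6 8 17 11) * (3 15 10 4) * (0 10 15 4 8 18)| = 14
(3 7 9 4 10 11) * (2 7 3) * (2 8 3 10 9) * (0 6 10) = [6, 1, 7, 0, 9, 5, 10, 2, 3, 4, 11, 8] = (0 6 10 11 8 3)(2 7)(4 9)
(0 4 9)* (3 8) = (0 4 9)(3 8) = [4, 1, 2, 8, 9, 5, 6, 7, 3, 0]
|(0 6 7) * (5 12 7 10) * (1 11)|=6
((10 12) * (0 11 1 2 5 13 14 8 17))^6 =((0 11 1 2 5 13 14 8 17)(10 12))^6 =(0 14 2)(1 17 13)(5 11 8)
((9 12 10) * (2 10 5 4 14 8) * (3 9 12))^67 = (2 4 10 14 12 8 5)(3 9)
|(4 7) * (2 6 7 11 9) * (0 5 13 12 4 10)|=11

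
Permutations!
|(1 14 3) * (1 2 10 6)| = |(1 14 3 2 10 6)| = 6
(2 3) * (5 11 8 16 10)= (2 3)(5 11 8 16 10)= [0, 1, 3, 2, 4, 11, 6, 7, 16, 9, 5, 8, 12, 13, 14, 15, 10]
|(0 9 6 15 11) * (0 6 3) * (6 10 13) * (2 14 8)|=|(0 9 3)(2 14 8)(6 15 11 10 13)|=15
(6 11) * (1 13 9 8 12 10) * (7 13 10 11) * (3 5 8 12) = (1 10)(3 5 8)(6 7 13 9 12 11) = [0, 10, 2, 5, 4, 8, 7, 13, 3, 12, 1, 6, 11, 9]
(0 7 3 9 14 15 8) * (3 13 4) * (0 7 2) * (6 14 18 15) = [2, 1, 0, 9, 3, 5, 14, 13, 7, 18, 10, 11, 12, 4, 6, 8, 16, 17, 15] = (0 2)(3 9 18 15 8 7 13 4)(6 14)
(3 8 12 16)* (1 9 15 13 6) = (1 9 15 13 6)(3 8 12 16) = [0, 9, 2, 8, 4, 5, 1, 7, 12, 15, 10, 11, 16, 6, 14, 13, 3]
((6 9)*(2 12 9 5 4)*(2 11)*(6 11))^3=(2 11 9 12)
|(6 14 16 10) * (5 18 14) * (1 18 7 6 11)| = 6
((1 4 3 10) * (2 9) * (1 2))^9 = (1 10)(2 4)(3 9)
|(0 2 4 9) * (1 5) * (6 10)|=4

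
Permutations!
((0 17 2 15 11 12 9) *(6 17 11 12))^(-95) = (0 11 6 17 2 15 12 9)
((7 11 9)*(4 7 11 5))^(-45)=(9 11)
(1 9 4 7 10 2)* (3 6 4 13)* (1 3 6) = (1 9 13 6 4 7 10 2 3) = [0, 9, 3, 1, 7, 5, 4, 10, 8, 13, 2, 11, 12, 6]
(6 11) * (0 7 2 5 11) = (0 7 2 5 11 6) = [7, 1, 5, 3, 4, 11, 0, 2, 8, 9, 10, 6]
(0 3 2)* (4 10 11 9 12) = (0 3 2)(4 10 11 9 12) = [3, 1, 0, 2, 10, 5, 6, 7, 8, 12, 11, 9, 4]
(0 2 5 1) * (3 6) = (0 2 5 1)(3 6) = [2, 0, 5, 6, 4, 1, 3]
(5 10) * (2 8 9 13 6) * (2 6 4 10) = (2 8 9 13 4 10 5) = [0, 1, 8, 3, 10, 2, 6, 7, 9, 13, 5, 11, 12, 4]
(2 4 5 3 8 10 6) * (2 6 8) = (2 4 5 3)(8 10) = [0, 1, 4, 2, 5, 3, 6, 7, 10, 9, 8]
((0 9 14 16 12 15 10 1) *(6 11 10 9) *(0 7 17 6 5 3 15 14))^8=(0 15 5 9 3)(1 17 11)(6 10 7)(12 16 14)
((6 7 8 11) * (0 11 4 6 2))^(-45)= ((0 11 2)(4 6 7 8))^(-45)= (11)(4 8 7 6)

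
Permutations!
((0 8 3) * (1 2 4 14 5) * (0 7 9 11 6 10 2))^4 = ((0 8 3 7 9 11 6 10 2 4 14 5 1))^4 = (0 9 2 1 7 10 5 3 6 14 8 11 4)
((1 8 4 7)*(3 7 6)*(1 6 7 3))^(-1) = (1 6 7 4 8)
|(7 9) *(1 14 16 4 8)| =10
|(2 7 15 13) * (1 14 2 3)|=|(1 14 2 7 15 13 3)|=7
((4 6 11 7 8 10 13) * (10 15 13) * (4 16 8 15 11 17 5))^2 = ((4 6 17 5)(7 15 13 16 8 11))^2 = (4 17)(5 6)(7 13 8)(11 15 16)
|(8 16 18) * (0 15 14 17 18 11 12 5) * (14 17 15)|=|(0 14 15 17 18 8 16 11 12 5)|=10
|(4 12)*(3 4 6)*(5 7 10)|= |(3 4 12 6)(5 7 10)|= 12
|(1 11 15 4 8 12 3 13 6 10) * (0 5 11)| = 12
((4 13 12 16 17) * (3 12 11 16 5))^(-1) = ((3 12 5)(4 13 11 16 17))^(-1) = (3 5 12)(4 17 16 11 13)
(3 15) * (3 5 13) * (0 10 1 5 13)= (0 10 1 5)(3 15 13)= [10, 5, 2, 15, 4, 0, 6, 7, 8, 9, 1, 11, 12, 3, 14, 13]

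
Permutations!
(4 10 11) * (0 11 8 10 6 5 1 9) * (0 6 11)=(1 9 6 5)(4 11)(8 10)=[0, 9, 2, 3, 11, 1, 5, 7, 10, 6, 8, 4]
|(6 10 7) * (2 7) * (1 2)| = |(1 2 7 6 10)| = 5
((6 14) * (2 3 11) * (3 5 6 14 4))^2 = (14)(2 6 3)(4 11 5)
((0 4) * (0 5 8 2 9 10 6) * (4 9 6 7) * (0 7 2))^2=(0 10 6 4 8 9 2 7 5)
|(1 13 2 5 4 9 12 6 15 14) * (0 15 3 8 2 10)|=24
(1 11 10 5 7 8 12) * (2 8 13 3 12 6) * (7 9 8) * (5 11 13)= (1 13 3 12)(2 7 5 9 8 6)(10 11)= [0, 13, 7, 12, 4, 9, 2, 5, 6, 8, 11, 10, 1, 3]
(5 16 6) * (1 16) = (1 16 6 5) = [0, 16, 2, 3, 4, 1, 5, 7, 8, 9, 10, 11, 12, 13, 14, 15, 6]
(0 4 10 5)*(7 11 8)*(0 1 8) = (0 4 10 5 1 8 7 11) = [4, 8, 2, 3, 10, 1, 6, 11, 7, 9, 5, 0]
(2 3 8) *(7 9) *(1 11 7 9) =(1 11 7)(2 3 8) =[0, 11, 3, 8, 4, 5, 6, 1, 2, 9, 10, 7]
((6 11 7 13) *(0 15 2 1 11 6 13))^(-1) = ((0 15 2 1 11 7))^(-1) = (0 7 11 1 2 15)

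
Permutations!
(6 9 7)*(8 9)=(6 8 9 7)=[0, 1, 2, 3, 4, 5, 8, 6, 9, 7]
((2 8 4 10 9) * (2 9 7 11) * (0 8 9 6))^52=((0 8 4 10 7 11 2 9 6))^52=(0 9 11 10 8 6 2 7 4)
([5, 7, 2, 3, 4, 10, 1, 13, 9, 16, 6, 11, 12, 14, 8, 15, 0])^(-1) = [16, 6, 2, 3, 4, 0, 10, 1, 14, 8, 5, 11, 12, 7, 13, 15, 9]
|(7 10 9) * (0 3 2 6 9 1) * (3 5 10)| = 20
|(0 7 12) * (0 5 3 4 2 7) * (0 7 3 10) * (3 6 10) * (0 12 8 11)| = 28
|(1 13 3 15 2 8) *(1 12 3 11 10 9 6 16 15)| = |(1 13 11 10 9 6 16 15 2 8 12 3)| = 12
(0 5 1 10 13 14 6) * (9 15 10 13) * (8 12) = (0 5 1 13 14 6)(8 12)(9 15 10) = [5, 13, 2, 3, 4, 1, 0, 7, 12, 15, 9, 11, 8, 14, 6, 10]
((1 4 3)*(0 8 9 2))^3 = ((0 8 9 2)(1 4 3))^3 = (0 2 9 8)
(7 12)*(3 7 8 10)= (3 7 12 8 10)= [0, 1, 2, 7, 4, 5, 6, 12, 10, 9, 3, 11, 8]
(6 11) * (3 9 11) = (3 9 11 6) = [0, 1, 2, 9, 4, 5, 3, 7, 8, 11, 10, 6]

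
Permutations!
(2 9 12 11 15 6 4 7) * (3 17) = [0, 1, 9, 17, 7, 5, 4, 2, 8, 12, 10, 15, 11, 13, 14, 6, 16, 3] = (2 9 12 11 15 6 4 7)(3 17)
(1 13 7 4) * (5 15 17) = (1 13 7 4)(5 15 17) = [0, 13, 2, 3, 1, 15, 6, 4, 8, 9, 10, 11, 12, 7, 14, 17, 16, 5]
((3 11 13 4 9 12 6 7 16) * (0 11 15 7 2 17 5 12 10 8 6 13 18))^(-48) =(18)(2 5 13 9 8)(4 10 6 17 12)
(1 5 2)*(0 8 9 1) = (0 8 9 1 5 2) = [8, 5, 0, 3, 4, 2, 6, 7, 9, 1]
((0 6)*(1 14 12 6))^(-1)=((0 1 14 12 6))^(-1)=(0 6 12 14 1)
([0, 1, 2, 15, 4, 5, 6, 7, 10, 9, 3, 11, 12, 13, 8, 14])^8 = [0, 1, 2, 8, 4, 5, 6, 7, 15, 9, 14, 11, 12, 13, 3, 10]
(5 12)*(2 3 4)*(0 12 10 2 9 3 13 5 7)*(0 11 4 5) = (0 12 7 11 4 9 3 5 10 2 13) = [12, 1, 13, 5, 9, 10, 6, 11, 8, 3, 2, 4, 7, 0]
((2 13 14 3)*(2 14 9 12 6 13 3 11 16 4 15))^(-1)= (2 15 4 16 11 14 3)(6 12 9 13)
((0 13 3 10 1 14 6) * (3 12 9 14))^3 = (0 9)(6 12)(13 14)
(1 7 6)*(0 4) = (0 4)(1 7 6) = [4, 7, 2, 3, 0, 5, 1, 6]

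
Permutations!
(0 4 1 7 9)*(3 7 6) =(0 4 1 6 3 7 9) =[4, 6, 2, 7, 1, 5, 3, 9, 8, 0]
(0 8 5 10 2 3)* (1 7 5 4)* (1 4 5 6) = (0 8 5 10 2 3)(1 7 6) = [8, 7, 3, 0, 4, 10, 1, 6, 5, 9, 2]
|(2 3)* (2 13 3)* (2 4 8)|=6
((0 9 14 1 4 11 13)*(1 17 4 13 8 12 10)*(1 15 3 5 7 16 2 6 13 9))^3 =((0 1 9 14 17 4 11 8 12 10 15 3 5 7 16 2 6 13))^3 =(0 14 11 10 5 2)(1 17 8 15 7 6)(3 16 13 9 4 12)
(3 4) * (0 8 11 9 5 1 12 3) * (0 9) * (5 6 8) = (0 5 1 12 3 4 9 6 8 11) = [5, 12, 2, 4, 9, 1, 8, 7, 11, 6, 10, 0, 3]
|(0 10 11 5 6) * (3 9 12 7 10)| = |(0 3 9 12 7 10 11 5 6)| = 9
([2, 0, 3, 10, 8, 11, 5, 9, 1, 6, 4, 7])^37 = [3, 2, 10, 4, 1, 7, 11, 6, 0, 5, 8, 9]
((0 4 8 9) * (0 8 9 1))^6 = (0 4 9 8 1) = ((0 4 9 8 1))^6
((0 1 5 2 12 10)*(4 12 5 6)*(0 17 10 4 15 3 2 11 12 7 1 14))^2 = (17)(1 15 2 11 4)(3 5 12 7 6)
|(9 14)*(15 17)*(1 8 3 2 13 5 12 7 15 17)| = |(17)(1 8 3 2 13 5 12 7 15)(9 14)| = 18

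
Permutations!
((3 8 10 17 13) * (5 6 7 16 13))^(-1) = (3 13 16 7 6 5 17 10 8) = ((3 8 10 17 5 6 7 16 13))^(-1)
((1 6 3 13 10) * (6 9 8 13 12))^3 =(1 13 9 10 8) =((1 9 8 13 10)(3 12 6))^3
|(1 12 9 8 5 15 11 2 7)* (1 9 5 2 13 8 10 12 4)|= |(1 4)(2 7 9 10 12 5 15 11 13 8)|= 10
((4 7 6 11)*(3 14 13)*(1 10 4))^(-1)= ((1 10 4 7 6 11)(3 14 13))^(-1)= (1 11 6 7 4 10)(3 13 14)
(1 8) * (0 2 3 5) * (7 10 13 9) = (0 2 3 5)(1 8)(7 10 13 9) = [2, 8, 3, 5, 4, 0, 6, 10, 1, 7, 13, 11, 12, 9]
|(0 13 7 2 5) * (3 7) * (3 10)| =7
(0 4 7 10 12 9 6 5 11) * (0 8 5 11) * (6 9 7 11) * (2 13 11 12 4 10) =(0 10 4 12 7 2 13 11 8 5) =[10, 1, 13, 3, 12, 0, 6, 2, 5, 9, 4, 8, 7, 11]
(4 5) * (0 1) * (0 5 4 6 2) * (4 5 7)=[1, 7, 0, 3, 5, 6, 2, 4]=(0 1 7 4 5 6 2)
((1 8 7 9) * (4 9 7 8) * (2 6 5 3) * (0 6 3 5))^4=(1 4 9)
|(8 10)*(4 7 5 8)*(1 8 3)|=|(1 8 10 4 7 5 3)|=7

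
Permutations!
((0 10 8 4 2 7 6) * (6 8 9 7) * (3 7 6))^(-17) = (0 6 9 10)(2 8 3 4 7)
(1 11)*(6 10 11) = (1 6 10 11) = [0, 6, 2, 3, 4, 5, 10, 7, 8, 9, 11, 1]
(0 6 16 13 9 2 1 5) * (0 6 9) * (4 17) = (0 9 2 1 5 6 16 13)(4 17) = [9, 5, 1, 3, 17, 6, 16, 7, 8, 2, 10, 11, 12, 0, 14, 15, 13, 4]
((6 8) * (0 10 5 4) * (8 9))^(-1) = ((0 10 5 4)(6 9 8))^(-1) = (0 4 5 10)(6 8 9)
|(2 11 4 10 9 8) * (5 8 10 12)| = 6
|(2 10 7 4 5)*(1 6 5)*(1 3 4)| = 6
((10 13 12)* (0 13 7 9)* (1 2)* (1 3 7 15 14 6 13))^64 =(0 7 2)(1 9 3)(6 15 12)(10 13 14)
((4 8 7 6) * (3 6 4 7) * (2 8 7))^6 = (2 3)(6 8)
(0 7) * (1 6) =(0 7)(1 6) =[7, 6, 2, 3, 4, 5, 1, 0]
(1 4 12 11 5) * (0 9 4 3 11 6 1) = [9, 3, 2, 11, 12, 0, 1, 7, 8, 4, 10, 5, 6] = (0 9 4 12 6 1 3 11 5)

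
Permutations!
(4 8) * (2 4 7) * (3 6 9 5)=(2 4 8 7)(3 6 9 5)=[0, 1, 4, 6, 8, 3, 9, 2, 7, 5]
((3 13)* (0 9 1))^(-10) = (13)(0 1 9)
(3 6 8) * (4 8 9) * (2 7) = (2 7)(3 6 9 4 8) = [0, 1, 7, 6, 8, 5, 9, 2, 3, 4]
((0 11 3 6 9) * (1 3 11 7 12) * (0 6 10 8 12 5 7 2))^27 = ((0 2)(1 3 10 8 12)(5 7)(6 9))^27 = (0 2)(1 10 12 3 8)(5 7)(6 9)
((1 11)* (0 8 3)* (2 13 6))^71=(0 3 8)(1 11)(2 6 13)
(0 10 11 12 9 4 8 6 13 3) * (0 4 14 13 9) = (0 10 11 12)(3 4 8 6 9 14 13) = [10, 1, 2, 4, 8, 5, 9, 7, 6, 14, 11, 12, 0, 3, 13]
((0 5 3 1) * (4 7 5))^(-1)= ((0 4 7 5 3 1))^(-1)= (0 1 3 5 7 4)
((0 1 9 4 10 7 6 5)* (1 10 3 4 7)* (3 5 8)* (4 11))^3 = ((0 10 1 9 7 6 8 3 11 4 5))^3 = (0 9 8 4 10 7 3 5 1 6 11)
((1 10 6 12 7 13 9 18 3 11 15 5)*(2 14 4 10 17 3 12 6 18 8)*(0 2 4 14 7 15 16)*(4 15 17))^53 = ((0 2 7 13 9 8 15 5 1 4 10 18 12 17 3 11 16))^53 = (0 7 9 15 1 10 12 3 16 2 13 8 5 4 18 17 11)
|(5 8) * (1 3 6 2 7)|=|(1 3 6 2 7)(5 8)|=10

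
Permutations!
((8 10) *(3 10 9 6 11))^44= (3 8 6)(9 11 10)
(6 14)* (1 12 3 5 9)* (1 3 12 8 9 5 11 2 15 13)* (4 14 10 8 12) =[0, 12, 15, 11, 14, 5, 10, 7, 9, 3, 8, 2, 4, 1, 6, 13] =(1 12 4 14 6 10 8 9 3 11 2 15 13)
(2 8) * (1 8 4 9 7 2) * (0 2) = (0 2 4 9 7)(1 8) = [2, 8, 4, 3, 9, 5, 6, 0, 1, 7]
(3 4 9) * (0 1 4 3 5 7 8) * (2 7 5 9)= (9)(0 1 4 2 7 8)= [1, 4, 7, 3, 2, 5, 6, 8, 0, 9]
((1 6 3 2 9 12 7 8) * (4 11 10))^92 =(1 9)(2 8)(3 7)(4 10 11)(6 12) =((1 6 3 2 9 12 7 8)(4 11 10))^92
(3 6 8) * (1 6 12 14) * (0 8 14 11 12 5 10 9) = (0 8 3 5 10 9)(1 6 14)(11 12) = [8, 6, 2, 5, 4, 10, 14, 7, 3, 0, 9, 12, 11, 13, 1]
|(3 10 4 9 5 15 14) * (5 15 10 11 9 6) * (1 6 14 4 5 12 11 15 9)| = 4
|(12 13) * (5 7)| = 2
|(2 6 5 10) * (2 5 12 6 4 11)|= |(2 4 11)(5 10)(6 12)|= 6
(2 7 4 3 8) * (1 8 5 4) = (1 8 2 7)(3 5 4) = [0, 8, 7, 5, 3, 4, 6, 1, 2]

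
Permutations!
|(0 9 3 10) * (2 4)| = |(0 9 3 10)(2 4)| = 4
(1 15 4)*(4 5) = [0, 15, 2, 3, 1, 4, 6, 7, 8, 9, 10, 11, 12, 13, 14, 5] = (1 15 5 4)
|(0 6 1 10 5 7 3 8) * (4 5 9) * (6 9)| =21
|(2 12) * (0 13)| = 2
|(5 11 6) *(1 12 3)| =3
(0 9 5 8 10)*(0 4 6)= (0 9 5 8 10 4 6)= [9, 1, 2, 3, 6, 8, 0, 7, 10, 5, 4]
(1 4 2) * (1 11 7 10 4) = (2 11 7 10 4) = [0, 1, 11, 3, 2, 5, 6, 10, 8, 9, 4, 7]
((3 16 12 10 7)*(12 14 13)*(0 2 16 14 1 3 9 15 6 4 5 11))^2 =((0 2 16 1 3 14 13 12 10 7 9 15 6 4 5 11))^2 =(0 16 3 13 10 9 6 5)(1 14 12 7 15 4 11 2)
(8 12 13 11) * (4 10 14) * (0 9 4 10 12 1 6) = (0 9 4 12 13 11 8 1 6)(10 14) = [9, 6, 2, 3, 12, 5, 0, 7, 1, 4, 14, 8, 13, 11, 10]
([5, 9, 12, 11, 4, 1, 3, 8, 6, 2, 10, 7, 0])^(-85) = (0 12 2 9 1 5)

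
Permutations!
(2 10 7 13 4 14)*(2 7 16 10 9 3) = [0, 1, 9, 2, 14, 5, 6, 13, 8, 3, 16, 11, 12, 4, 7, 15, 10] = (2 9 3)(4 14 7 13)(10 16)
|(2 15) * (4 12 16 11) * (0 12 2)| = |(0 12 16 11 4 2 15)| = 7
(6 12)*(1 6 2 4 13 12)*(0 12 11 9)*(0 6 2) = (0 12)(1 2 4 13 11 9 6) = [12, 2, 4, 3, 13, 5, 1, 7, 8, 6, 10, 9, 0, 11]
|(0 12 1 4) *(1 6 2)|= 6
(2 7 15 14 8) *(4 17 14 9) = [0, 1, 7, 3, 17, 5, 6, 15, 2, 4, 10, 11, 12, 13, 8, 9, 16, 14] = (2 7 15 9 4 17 14 8)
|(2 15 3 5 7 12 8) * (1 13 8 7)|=14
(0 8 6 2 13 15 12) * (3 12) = (0 8 6 2 13 15 3 12) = [8, 1, 13, 12, 4, 5, 2, 7, 6, 9, 10, 11, 0, 15, 14, 3]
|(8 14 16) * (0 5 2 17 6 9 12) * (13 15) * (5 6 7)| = |(0 6 9 12)(2 17 7 5)(8 14 16)(13 15)| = 12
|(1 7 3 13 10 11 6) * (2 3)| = |(1 7 2 3 13 10 11 6)| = 8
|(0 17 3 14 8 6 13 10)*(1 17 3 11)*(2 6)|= |(0 3 14 8 2 6 13 10)(1 17 11)|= 24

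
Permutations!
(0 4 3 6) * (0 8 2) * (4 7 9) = [7, 1, 0, 6, 3, 5, 8, 9, 2, 4] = (0 7 9 4 3 6 8 2)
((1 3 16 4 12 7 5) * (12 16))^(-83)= (1 12 5 3 7)(4 16)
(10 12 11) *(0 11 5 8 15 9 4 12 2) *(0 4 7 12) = (0 11 10 2 4)(5 8 15 9 7 12) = [11, 1, 4, 3, 0, 8, 6, 12, 15, 7, 2, 10, 5, 13, 14, 9]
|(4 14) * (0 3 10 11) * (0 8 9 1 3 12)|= |(0 12)(1 3 10 11 8 9)(4 14)|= 6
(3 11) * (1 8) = (1 8)(3 11) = [0, 8, 2, 11, 4, 5, 6, 7, 1, 9, 10, 3]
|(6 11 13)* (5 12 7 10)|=12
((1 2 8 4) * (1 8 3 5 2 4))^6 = (8)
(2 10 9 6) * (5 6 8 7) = (2 10 9 8 7 5 6) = [0, 1, 10, 3, 4, 6, 2, 5, 7, 8, 9]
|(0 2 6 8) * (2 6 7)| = 6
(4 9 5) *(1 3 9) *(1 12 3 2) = (1 2)(3 9 5 4 12) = [0, 2, 1, 9, 12, 4, 6, 7, 8, 5, 10, 11, 3]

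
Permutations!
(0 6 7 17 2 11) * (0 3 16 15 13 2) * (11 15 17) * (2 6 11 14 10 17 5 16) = (0 11 3 2 15 13 6 7 14 10 17)(5 16) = [11, 1, 15, 2, 4, 16, 7, 14, 8, 9, 17, 3, 12, 6, 10, 13, 5, 0]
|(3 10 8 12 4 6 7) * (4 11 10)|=|(3 4 6 7)(8 12 11 10)|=4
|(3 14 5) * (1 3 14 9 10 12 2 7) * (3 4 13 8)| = 10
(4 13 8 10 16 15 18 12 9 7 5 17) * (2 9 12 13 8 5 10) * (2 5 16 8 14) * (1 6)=(1 6)(2 9 7 10 8 5 17 4 14)(13 16 15 18)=[0, 6, 9, 3, 14, 17, 1, 10, 5, 7, 8, 11, 12, 16, 2, 18, 15, 4, 13]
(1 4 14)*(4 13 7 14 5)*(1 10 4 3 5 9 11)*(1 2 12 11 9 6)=(1 13 7 14 10 4 6)(2 12 11)(3 5)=[0, 13, 12, 5, 6, 3, 1, 14, 8, 9, 4, 2, 11, 7, 10]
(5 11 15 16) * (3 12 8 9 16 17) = (3 12 8 9 16 5 11 15 17) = [0, 1, 2, 12, 4, 11, 6, 7, 9, 16, 10, 15, 8, 13, 14, 17, 5, 3]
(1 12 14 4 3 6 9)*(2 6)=(1 12 14 4 3 2 6 9)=[0, 12, 6, 2, 3, 5, 9, 7, 8, 1, 10, 11, 14, 13, 4]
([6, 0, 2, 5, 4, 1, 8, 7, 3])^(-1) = (0 1 5 3 8 6)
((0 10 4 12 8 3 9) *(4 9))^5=(0 9 10)(3 4 12 8)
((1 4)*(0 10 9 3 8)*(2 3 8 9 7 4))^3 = ((0 10 7 4 1 2 3 9 8))^3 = (0 4 3)(1 9 10)(2 8 7)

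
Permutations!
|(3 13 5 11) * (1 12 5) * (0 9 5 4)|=|(0 9 5 11 3 13 1 12 4)|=9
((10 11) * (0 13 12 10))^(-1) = ((0 13 12 10 11))^(-1) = (0 11 10 12 13)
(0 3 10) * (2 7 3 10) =(0 10)(2 7 3) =[10, 1, 7, 2, 4, 5, 6, 3, 8, 9, 0]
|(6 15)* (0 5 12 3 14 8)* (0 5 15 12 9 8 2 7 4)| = |(0 15 6 12 3 14 2 7 4)(5 9 8)| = 9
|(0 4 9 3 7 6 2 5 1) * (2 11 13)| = 11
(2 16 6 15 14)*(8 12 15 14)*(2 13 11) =(2 16 6 14 13 11)(8 12 15) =[0, 1, 16, 3, 4, 5, 14, 7, 12, 9, 10, 2, 15, 11, 13, 8, 6]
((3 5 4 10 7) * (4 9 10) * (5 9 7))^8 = ((3 9 10 5 7))^8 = (3 5 9 7 10)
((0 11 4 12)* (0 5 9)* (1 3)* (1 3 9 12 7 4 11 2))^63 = (0 9 1 2)(4 7)(5 12)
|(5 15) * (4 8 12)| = 6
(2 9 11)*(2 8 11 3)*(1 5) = (1 5)(2 9 3)(8 11) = [0, 5, 9, 2, 4, 1, 6, 7, 11, 3, 10, 8]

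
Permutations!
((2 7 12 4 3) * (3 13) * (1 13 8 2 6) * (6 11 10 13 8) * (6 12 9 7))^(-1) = (1 6 2 8)(3 13 10 11)(4 12)(7 9)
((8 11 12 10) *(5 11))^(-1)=(5 8 10 12 11)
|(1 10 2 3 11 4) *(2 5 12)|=|(1 10 5 12 2 3 11 4)|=8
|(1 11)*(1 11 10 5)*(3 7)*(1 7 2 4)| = 7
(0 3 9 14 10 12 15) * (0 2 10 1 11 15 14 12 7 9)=[3, 11, 10, 0, 4, 5, 6, 9, 8, 12, 7, 15, 14, 13, 1, 2]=(0 3)(1 11 15 2 10 7 9 12 14)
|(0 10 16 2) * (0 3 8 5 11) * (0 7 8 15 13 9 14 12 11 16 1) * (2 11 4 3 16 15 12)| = 30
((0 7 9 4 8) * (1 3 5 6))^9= (0 8 4 9 7)(1 3 5 6)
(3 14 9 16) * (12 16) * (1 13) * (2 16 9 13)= (1 2 16 3 14 13)(9 12)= [0, 2, 16, 14, 4, 5, 6, 7, 8, 12, 10, 11, 9, 1, 13, 15, 3]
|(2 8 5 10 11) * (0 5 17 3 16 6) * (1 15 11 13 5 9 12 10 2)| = |(0 9 12 10 13 5 2 8 17 3 16 6)(1 15 11)| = 12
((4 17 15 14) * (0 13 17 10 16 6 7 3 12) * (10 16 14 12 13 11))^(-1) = (0 12 15 17 13 3 7 6 16 4 14 10 11)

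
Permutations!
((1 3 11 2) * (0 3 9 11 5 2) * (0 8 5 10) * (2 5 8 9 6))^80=(11)(0 10 3)(1 2 6)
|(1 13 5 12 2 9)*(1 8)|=|(1 13 5 12 2 9 8)|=7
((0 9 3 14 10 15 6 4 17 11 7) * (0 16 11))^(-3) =(0 6 14)(3 17 15)(4 10 9)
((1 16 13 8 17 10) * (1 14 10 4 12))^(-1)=((1 16 13 8 17 4 12)(10 14))^(-1)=(1 12 4 17 8 13 16)(10 14)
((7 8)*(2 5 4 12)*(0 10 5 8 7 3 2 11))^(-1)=(0 11 12 4 5 10)(2 3 8)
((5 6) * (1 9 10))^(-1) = (1 10 9)(5 6)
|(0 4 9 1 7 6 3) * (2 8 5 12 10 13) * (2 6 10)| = 36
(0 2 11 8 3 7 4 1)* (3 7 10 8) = [2, 0, 11, 10, 1, 5, 6, 4, 7, 9, 8, 3] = (0 2 11 3 10 8 7 4 1)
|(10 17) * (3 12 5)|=|(3 12 5)(10 17)|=6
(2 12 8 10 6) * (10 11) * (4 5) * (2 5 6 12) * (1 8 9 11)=[0, 8, 2, 3, 6, 4, 5, 7, 1, 11, 12, 10, 9]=(1 8)(4 6 5)(9 11 10 12)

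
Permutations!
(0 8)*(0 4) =(0 8 4) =[8, 1, 2, 3, 0, 5, 6, 7, 4]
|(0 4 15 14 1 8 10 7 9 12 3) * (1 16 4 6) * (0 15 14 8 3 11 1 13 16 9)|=15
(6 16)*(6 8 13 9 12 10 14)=(6 16 8 13 9 12 10 14)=[0, 1, 2, 3, 4, 5, 16, 7, 13, 12, 14, 11, 10, 9, 6, 15, 8]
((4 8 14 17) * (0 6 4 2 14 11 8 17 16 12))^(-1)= (0 12 16 14 2 17 4 6)(8 11)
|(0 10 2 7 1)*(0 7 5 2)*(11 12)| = |(0 10)(1 7)(2 5)(11 12)| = 2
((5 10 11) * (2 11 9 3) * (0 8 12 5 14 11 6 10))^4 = ((0 8 12 5)(2 6 10 9 3)(11 14))^4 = (14)(2 3 9 10 6)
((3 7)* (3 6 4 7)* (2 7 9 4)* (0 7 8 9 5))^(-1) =(0 5 4 9 8 2 6 7)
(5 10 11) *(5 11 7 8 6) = (11)(5 10 7 8 6) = [0, 1, 2, 3, 4, 10, 5, 8, 6, 9, 7, 11]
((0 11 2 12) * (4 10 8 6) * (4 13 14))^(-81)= (0 12 2 11)(4 6)(8 14)(10 13)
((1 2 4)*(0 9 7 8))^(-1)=((0 9 7 8)(1 2 4))^(-1)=(0 8 7 9)(1 4 2)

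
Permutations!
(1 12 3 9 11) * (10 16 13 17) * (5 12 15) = (1 15 5 12 3 9 11)(10 16 13 17) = [0, 15, 2, 9, 4, 12, 6, 7, 8, 11, 16, 1, 3, 17, 14, 5, 13, 10]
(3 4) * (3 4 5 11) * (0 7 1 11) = (0 7 1 11 3 5) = [7, 11, 2, 5, 4, 0, 6, 1, 8, 9, 10, 3]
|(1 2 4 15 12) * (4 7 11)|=7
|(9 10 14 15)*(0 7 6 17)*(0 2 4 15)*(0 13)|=|(0 7 6 17 2 4 15 9 10 14 13)|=11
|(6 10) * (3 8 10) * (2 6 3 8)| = 5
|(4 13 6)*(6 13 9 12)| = |(13)(4 9 12 6)| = 4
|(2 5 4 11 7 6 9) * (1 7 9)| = 15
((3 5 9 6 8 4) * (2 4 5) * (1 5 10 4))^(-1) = (1 2 3 4 10 8 6 9 5)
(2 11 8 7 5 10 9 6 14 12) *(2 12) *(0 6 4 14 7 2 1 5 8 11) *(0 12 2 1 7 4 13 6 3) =(0 3)(1 5 10 9 13 6 4 14 7 8)(2 12) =[3, 5, 12, 0, 14, 10, 4, 8, 1, 13, 9, 11, 2, 6, 7]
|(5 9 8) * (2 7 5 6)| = |(2 7 5 9 8 6)| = 6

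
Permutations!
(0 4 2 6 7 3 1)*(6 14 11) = (0 4 2 14 11 6 7 3 1) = [4, 0, 14, 1, 2, 5, 7, 3, 8, 9, 10, 6, 12, 13, 11]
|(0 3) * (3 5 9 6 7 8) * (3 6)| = |(0 5 9 3)(6 7 8)| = 12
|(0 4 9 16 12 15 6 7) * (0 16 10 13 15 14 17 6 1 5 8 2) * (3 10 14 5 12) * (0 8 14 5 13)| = 44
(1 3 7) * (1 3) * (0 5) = (0 5)(3 7) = [5, 1, 2, 7, 4, 0, 6, 3]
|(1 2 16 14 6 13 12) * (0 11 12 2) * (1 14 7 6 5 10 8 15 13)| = 14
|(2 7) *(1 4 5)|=6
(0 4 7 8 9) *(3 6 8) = (0 4 7 3 6 8 9) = [4, 1, 2, 6, 7, 5, 8, 3, 9, 0]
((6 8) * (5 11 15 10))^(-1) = (5 10 15 11)(6 8)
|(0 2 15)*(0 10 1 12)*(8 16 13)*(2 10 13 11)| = |(0 10 1 12)(2 15 13 8 16 11)| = 12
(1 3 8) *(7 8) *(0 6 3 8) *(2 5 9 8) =[6, 2, 5, 7, 4, 9, 3, 0, 1, 8] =(0 6 3 7)(1 2 5 9 8)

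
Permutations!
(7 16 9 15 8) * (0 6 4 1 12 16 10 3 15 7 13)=(0 6 4 1 12 16 9 7 10 3 15 8 13)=[6, 12, 2, 15, 1, 5, 4, 10, 13, 7, 3, 11, 16, 0, 14, 8, 9]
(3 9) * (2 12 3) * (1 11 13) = [0, 11, 12, 9, 4, 5, 6, 7, 8, 2, 10, 13, 3, 1] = (1 11 13)(2 12 3 9)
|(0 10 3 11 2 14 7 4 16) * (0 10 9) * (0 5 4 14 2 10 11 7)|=10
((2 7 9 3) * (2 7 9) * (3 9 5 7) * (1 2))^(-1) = (9)(1 7 5 2)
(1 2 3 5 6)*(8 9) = (1 2 3 5 6)(8 9) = [0, 2, 3, 5, 4, 6, 1, 7, 9, 8]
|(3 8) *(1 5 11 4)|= |(1 5 11 4)(3 8)|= 4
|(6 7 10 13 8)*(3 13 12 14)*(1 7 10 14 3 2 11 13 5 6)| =|(1 7 14 2 11 13 8)(3 5 6 10 12)| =35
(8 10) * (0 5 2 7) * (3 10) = (0 5 2 7)(3 10 8) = [5, 1, 7, 10, 4, 2, 6, 0, 3, 9, 8]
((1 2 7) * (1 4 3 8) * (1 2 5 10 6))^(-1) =((1 5 10 6)(2 7 4 3 8))^(-1) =(1 6 10 5)(2 8 3 4 7)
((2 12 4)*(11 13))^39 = ((2 12 4)(11 13))^39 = (11 13)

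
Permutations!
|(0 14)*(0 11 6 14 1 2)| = |(0 1 2)(6 14 11)| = 3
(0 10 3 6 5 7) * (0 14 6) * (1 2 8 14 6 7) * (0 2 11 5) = [10, 11, 8, 2, 4, 1, 0, 6, 14, 9, 3, 5, 12, 13, 7] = (0 10 3 2 8 14 7 6)(1 11 5)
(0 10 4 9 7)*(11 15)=(0 10 4 9 7)(11 15)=[10, 1, 2, 3, 9, 5, 6, 0, 8, 7, 4, 15, 12, 13, 14, 11]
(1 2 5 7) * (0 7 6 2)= (0 7 1)(2 5 6)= [7, 0, 5, 3, 4, 6, 2, 1]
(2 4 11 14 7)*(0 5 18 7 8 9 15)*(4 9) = (0 5 18 7 2 9 15)(4 11 14 8) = [5, 1, 9, 3, 11, 18, 6, 2, 4, 15, 10, 14, 12, 13, 8, 0, 16, 17, 7]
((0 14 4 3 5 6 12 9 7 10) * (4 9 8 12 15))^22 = ((0 14 9 7 10)(3 5 6 15 4)(8 12))^22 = (0 9 10 14 7)(3 6 4 5 15)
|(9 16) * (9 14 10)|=4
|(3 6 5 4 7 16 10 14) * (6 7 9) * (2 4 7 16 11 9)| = |(2 4)(3 16 10 14)(5 7 11 9 6)| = 20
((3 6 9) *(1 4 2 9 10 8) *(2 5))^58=(1 9 8 2 10 5 6 4 3)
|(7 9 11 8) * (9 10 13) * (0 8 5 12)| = 9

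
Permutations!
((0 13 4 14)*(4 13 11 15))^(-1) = ((0 11 15 4 14))^(-1) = (0 14 4 15 11)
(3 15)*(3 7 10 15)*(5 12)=(5 12)(7 10 15)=[0, 1, 2, 3, 4, 12, 6, 10, 8, 9, 15, 11, 5, 13, 14, 7]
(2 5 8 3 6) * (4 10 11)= (2 5 8 3 6)(4 10 11)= [0, 1, 5, 6, 10, 8, 2, 7, 3, 9, 11, 4]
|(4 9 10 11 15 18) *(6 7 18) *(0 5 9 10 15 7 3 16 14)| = 40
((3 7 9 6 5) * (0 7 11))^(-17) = (0 5 7 3 9 11 6)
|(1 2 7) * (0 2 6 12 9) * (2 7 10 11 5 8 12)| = 11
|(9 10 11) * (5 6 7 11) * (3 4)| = 6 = |(3 4)(5 6 7 11 9 10)|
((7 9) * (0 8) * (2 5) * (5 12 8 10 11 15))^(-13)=(0 15 12 10 5 8 11 2)(7 9)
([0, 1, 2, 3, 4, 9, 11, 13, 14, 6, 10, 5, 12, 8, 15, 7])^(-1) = [0, 1, 2, 3, 4, 11, 9, 15, 13, 5, 10, 6, 12, 7, 8, 14]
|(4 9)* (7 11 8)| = 6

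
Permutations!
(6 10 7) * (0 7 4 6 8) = (0 7 8)(4 6 10) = [7, 1, 2, 3, 6, 5, 10, 8, 0, 9, 4]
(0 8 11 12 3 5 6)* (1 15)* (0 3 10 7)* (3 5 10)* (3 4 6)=(0 8 11 12 4 6 5 3 10 7)(1 15)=[8, 15, 2, 10, 6, 3, 5, 0, 11, 9, 7, 12, 4, 13, 14, 1]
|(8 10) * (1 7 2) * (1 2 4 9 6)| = |(1 7 4 9 6)(8 10)| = 10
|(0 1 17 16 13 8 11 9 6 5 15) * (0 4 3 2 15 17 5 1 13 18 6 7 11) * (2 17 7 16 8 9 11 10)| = 16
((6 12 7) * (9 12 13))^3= ((6 13 9 12 7))^3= (6 12 13 7 9)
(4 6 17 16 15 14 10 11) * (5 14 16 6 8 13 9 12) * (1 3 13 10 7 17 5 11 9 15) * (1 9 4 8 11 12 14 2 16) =(1 3 13 15)(2 16 9 14 7 17 6 5)(4 11 8 10) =[0, 3, 16, 13, 11, 2, 5, 17, 10, 14, 4, 8, 12, 15, 7, 1, 9, 6]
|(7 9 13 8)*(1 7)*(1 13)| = 6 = |(1 7 9)(8 13)|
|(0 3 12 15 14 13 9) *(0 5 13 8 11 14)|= |(0 3 12 15)(5 13 9)(8 11 14)|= 12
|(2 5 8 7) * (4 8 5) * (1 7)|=5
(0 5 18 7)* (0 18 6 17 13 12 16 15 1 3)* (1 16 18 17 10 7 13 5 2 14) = (0 2 14 1 3)(5 6 10 7 17)(12 18 13)(15 16) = [2, 3, 14, 0, 4, 6, 10, 17, 8, 9, 7, 11, 18, 12, 1, 16, 15, 5, 13]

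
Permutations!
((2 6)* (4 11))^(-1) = ((2 6)(4 11))^(-1) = (2 6)(4 11)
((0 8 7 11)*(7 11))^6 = (11)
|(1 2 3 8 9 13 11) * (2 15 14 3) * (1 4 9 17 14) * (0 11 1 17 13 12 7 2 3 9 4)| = |(0 11)(1 15 17 14 9 12 7 2 3 8 13)| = 22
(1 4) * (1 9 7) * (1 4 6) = [0, 6, 2, 3, 9, 5, 1, 4, 8, 7] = (1 6)(4 9 7)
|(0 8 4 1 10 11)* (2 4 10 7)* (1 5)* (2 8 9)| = |(0 9 2 4 5 1 7 8 10 11)| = 10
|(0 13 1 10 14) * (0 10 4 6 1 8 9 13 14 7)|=12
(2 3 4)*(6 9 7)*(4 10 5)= (2 3 10 5 4)(6 9 7)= [0, 1, 3, 10, 2, 4, 9, 6, 8, 7, 5]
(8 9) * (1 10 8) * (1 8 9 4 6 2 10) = [0, 1, 10, 3, 6, 5, 2, 7, 4, 8, 9] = (2 10 9 8 4 6)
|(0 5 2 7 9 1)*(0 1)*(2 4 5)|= |(0 2 7 9)(4 5)|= 4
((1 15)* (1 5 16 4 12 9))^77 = ((1 15 5 16 4 12 9))^77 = (16)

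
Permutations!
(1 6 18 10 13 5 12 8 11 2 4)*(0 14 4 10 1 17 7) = (0 14 4 17 7)(1 6 18)(2 10 13 5 12 8 11) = [14, 6, 10, 3, 17, 12, 18, 0, 11, 9, 13, 2, 8, 5, 4, 15, 16, 7, 1]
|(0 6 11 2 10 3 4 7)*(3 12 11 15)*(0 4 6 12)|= |(0 12 11 2 10)(3 6 15)(4 7)|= 30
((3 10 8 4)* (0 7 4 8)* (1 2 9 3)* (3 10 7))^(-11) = ((0 3 7 4 1 2 9 10))^(-11) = (0 2 7 10 1 3 9 4)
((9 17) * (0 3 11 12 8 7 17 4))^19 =(0 3 11 12 8 7 17 9 4)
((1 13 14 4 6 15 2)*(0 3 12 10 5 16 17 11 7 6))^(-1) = ((0 3 12 10 5 16 17 11 7 6 15 2 1 13 14 4))^(-1) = (0 4 14 13 1 2 15 6 7 11 17 16 5 10 12 3)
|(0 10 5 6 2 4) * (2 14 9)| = |(0 10 5 6 14 9 2 4)| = 8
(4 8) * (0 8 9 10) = (0 8 4 9 10) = [8, 1, 2, 3, 9, 5, 6, 7, 4, 10, 0]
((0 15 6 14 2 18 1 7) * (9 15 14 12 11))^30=(18)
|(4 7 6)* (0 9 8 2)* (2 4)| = |(0 9 8 4 7 6 2)| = 7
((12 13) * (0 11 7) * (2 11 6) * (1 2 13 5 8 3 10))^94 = ((0 6 13 12 5 8 3 10 1 2 11 7))^94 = (0 11 1 3 5 13)(2 10 8 12 6 7)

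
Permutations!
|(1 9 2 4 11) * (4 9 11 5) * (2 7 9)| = 2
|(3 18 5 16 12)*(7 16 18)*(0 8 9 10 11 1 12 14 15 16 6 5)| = 12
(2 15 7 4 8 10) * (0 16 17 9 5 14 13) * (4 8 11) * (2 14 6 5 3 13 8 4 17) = [16, 1, 15, 13, 11, 6, 5, 4, 10, 3, 14, 17, 12, 0, 8, 7, 2, 9] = (0 16 2 15 7 4 11 17 9 3 13)(5 6)(8 10 14)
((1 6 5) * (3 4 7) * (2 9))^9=(2 9)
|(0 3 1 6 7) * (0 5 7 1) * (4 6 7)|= |(0 3)(1 7 5 4 6)|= 10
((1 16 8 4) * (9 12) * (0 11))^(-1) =((0 11)(1 16 8 4)(9 12))^(-1) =(0 11)(1 4 8 16)(9 12)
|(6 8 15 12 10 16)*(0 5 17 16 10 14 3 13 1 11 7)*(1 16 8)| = 14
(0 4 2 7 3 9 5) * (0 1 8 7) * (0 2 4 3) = (0 3 9 5 1 8 7) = [3, 8, 2, 9, 4, 1, 6, 0, 7, 5]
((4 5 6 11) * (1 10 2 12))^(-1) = ((1 10 2 12)(4 5 6 11))^(-1) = (1 12 2 10)(4 11 6 5)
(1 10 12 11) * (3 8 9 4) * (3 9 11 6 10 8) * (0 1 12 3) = (0 1 8 11 12 6 10 3)(4 9) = [1, 8, 2, 0, 9, 5, 10, 7, 11, 4, 3, 12, 6]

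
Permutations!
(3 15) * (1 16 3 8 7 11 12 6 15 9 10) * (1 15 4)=(1 16 3 9 10 15 8 7 11 12 6 4)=[0, 16, 2, 9, 1, 5, 4, 11, 7, 10, 15, 12, 6, 13, 14, 8, 3]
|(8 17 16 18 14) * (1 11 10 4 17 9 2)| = |(1 11 10 4 17 16 18 14 8 9 2)| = 11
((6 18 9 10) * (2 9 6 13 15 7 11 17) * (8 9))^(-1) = (2 17 11 7 15 13 10 9 8)(6 18)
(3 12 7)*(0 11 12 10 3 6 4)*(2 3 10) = [11, 1, 3, 2, 0, 5, 4, 6, 8, 9, 10, 12, 7] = (0 11 12 7 6 4)(2 3)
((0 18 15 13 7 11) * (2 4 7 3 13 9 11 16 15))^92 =((0 18 2 4 7 16 15 9 11)(3 13))^92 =(0 2 7 15 11 18 4 16 9)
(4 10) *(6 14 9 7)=(4 10)(6 14 9 7)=[0, 1, 2, 3, 10, 5, 14, 6, 8, 7, 4, 11, 12, 13, 9]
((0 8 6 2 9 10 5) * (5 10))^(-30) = ((10)(0 8 6 2 9 5))^(-30) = (10)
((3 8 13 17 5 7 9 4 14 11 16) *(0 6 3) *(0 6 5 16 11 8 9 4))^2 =(0 7 14 13 16 3)(4 8 17 6 9 5)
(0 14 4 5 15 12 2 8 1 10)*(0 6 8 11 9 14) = (1 10 6 8)(2 11 9 14 4 5 15 12) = [0, 10, 11, 3, 5, 15, 8, 7, 1, 14, 6, 9, 2, 13, 4, 12]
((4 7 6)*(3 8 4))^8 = ((3 8 4 7 6))^8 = (3 7 8 6 4)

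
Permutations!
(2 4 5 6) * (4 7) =(2 7 4 5 6) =[0, 1, 7, 3, 5, 6, 2, 4]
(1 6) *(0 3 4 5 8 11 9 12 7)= (0 3 4 5 8 11 9 12 7)(1 6)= [3, 6, 2, 4, 5, 8, 1, 0, 11, 12, 10, 9, 7]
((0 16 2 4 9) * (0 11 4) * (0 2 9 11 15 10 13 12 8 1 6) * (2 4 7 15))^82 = (0 1 12 10 7 4 9)(2 16 6 8 13 15 11)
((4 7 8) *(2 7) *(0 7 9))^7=((0 7 8 4 2 9))^7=(0 7 8 4 2 9)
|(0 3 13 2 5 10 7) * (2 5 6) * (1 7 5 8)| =|(0 3 13 8 1 7)(2 6)(5 10)| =6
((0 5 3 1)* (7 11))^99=((0 5 3 1)(7 11))^99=(0 1 3 5)(7 11)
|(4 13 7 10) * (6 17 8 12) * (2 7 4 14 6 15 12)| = 14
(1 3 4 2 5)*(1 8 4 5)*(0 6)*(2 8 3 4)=(0 6)(1 4 8 2)(3 5)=[6, 4, 1, 5, 8, 3, 0, 7, 2]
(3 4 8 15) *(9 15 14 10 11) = (3 4 8 14 10 11 9 15) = [0, 1, 2, 4, 8, 5, 6, 7, 14, 15, 11, 9, 12, 13, 10, 3]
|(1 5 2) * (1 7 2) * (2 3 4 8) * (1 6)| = |(1 5 6)(2 7 3 4 8)| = 15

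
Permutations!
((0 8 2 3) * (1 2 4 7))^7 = ((0 8 4 7 1 2 3))^7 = (8)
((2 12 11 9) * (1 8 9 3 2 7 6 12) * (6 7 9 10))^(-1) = ((1 8 10 6 12 11 3 2))^(-1) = (1 2 3 11 12 6 10 8)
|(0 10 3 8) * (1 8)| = 5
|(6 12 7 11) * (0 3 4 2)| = 4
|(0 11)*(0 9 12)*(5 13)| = |(0 11 9 12)(5 13)| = 4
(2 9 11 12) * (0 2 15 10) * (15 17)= (0 2 9 11 12 17 15 10)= [2, 1, 9, 3, 4, 5, 6, 7, 8, 11, 0, 12, 17, 13, 14, 10, 16, 15]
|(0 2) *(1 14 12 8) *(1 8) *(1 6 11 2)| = 7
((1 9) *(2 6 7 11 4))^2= (2 7 4 6 11)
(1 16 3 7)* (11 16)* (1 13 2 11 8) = (1 8)(2 11 16 3 7 13) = [0, 8, 11, 7, 4, 5, 6, 13, 1, 9, 10, 16, 12, 2, 14, 15, 3]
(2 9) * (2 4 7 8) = (2 9 4 7 8) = [0, 1, 9, 3, 7, 5, 6, 8, 2, 4]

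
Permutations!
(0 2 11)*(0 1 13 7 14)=(0 2 11 1 13 7 14)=[2, 13, 11, 3, 4, 5, 6, 14, 8, 9, 10, 1, 12, 7, 0]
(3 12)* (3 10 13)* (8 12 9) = [0, 1, 2, 9, 4, 5, 6, 7, 12, 8, 13, 11, 10, 3] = (3 9 8 12 10 13)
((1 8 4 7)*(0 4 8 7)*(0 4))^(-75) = ((8)(1 7))^(-75) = (8)(1 7)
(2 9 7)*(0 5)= (0 5)(2 9 7)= [5, 1, 9, 3, 4, 0, 6, 2, 8, 7]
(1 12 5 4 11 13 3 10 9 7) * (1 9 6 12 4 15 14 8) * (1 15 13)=[0, 4, 2, 10, 11, 13, 12, 9, 15, 7, 6, 1, 5, 3, 8, 14]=(1 4 11)(3 10 6 12 5 13)(7 9)(8 15 14)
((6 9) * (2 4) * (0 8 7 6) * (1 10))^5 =(1 10)(2 4)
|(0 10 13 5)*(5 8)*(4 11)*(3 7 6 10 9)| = 18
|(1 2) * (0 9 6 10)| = |(0 9 6 10)(1 2)| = 4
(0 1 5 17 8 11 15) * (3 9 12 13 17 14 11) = [1, 5, 2, 9, 4, 14, 6, 7, 3, 12, 10, 15, 13, 17, 11, 0, 16, 8] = (0 1 5 14 11 15)(3 9 12 13 17 8)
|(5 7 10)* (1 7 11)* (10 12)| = |(1 7 12 10 5 11)| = 6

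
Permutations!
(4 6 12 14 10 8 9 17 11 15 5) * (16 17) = [0, 1, 2, 3, 6, 4, 12, 7, 9, 16, 8, 15, 14, 13, 10, 5, 17, 11] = (4 6 12 14 10 8 9 16 17 11 15 5)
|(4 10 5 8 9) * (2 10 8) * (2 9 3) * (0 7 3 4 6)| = 8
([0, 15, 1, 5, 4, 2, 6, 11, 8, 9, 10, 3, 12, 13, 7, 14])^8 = (15)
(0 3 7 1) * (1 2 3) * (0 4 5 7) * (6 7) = [1, 4, 3, 0, 5, 6, 7, 2] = (0 1 4 5 6 7 2 3)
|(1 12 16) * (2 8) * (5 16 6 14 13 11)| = |(1 12 6 14 13 11 5 16)(2 8)| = 8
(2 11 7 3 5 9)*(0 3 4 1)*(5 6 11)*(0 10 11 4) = (0 3 6 4 1 10 11 7)(2 5 9) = [3, 10, 5, 6, 1, 9, 4, 0, 8, 2, 11, 7]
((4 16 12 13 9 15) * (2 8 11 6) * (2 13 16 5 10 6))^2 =((2 8 11)(4 5 10 6 13 9 15)(12 16))^2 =(16)(2 11 8)(4 10 13 15 5 6 9)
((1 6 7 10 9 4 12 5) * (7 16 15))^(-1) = (1 5 12 4 9 10 7 15 16 6)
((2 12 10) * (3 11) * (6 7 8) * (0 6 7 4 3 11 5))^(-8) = (0 4 5 6 3)(2 12 10)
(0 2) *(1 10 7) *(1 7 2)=(0 1 10 2)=[1, 10, 0, 3, 4, 5, 6, 7, 8, 9, 2]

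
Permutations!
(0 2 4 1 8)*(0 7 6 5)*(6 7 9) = [2, 8, 4, 3, 1, 0, 5, 7, 9, 6] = (0 2 4 1 8 9 6 5)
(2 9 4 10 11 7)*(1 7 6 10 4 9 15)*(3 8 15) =[0, 7, 3, 8, 4, 5, 10, 2, 15, 9, 11, 6, 12, 13, 14, 1] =(1 7 2 3 8 15)(6 10 11)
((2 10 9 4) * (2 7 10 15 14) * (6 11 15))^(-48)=((2 6 11 15 14)(4 7 10 9))^(-48)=(2 11 14 6 15)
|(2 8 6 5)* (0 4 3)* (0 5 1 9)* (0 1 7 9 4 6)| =10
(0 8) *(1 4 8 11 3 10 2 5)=(0 11 3 10 2 5 1 4 8)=[11, 4, 5, 10, 8, 1, 6, 7, 0, 9, 2, 3]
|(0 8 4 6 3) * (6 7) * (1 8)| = |(0 1 8 4 7 6 3)| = 7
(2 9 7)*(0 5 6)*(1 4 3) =(0 5 6)(1 4 3)(2 9 7) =[5, 4, 9, 1, 3, 6, 0, 2, 8, 7]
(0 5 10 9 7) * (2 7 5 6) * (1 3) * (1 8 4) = (0 6 2 7)(1 3 8 4)(5 10 9) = [6, 3, 7, 8, 1, 10, 2, 0, 4, 5, 9]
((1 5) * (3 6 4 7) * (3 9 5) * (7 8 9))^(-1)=((1 3 6 4 8 9 5))^(-1)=(1 5 9 8 4 6 3)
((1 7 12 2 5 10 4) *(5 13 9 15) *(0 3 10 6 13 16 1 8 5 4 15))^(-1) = ((0 3 10 15 4 8 5 6 13 9)(1 7 12 2 16))^(-1) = (0 9 13 6 5 8 4 15 10 3)(1 16 2 12 7)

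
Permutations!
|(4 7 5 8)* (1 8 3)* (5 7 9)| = 6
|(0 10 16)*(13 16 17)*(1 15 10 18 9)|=|(0 18 9 1 15 10 17 13 16)|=9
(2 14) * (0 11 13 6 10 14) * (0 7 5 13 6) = (0 11 6 10 14 2 7 5 13) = [11, 1, 7, 3, 4, 13, 10, 5, 8, 9, 14, 6, 12, 0, 2]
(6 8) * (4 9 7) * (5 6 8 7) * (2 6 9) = (2 6 7 4)(5 9) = [0, 1, 6, 3, 2, 9, 7, 4, 8, 5]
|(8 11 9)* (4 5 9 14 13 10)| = 8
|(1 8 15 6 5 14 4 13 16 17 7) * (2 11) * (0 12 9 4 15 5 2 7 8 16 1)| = 16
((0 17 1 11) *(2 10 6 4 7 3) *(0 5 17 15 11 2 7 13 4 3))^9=(0 3 10 1 5 15 7 6 2 17 11)(4 13)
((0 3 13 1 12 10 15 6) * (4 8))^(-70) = (0 13 12 15)(1 10 6 3) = ((0 3 13 1 12 10 15 6)(4 8))^(-70)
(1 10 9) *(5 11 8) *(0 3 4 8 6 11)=[3, 10, 2, 4, 8, 0, 11, 7, 5, 1, 9, 6]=(0 3 4 8 5)(1 10 9)(6 11)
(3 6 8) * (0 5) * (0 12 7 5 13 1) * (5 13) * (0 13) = (0 5 12 7)(1 13)(3 6 8) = [5, 13, 2, 6, 4, 12, 8, 0, 3, 9, 10, 11, 7, 1]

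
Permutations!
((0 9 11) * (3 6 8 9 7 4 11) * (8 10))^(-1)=(0 11 4 7)(3 9 8 10 6)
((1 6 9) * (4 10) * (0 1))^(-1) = (0 9 6 1)(4 10)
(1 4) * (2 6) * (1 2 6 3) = [0, 4, 3, 1, 2, 5, 6] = (6)(1 4 2 3)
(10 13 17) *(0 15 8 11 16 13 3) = (0 15 8 11 16 13 17 10 3) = [15, 1, 2, 0, 4, 5, 6, 7, 11, 9, 3, 16, 12, 17, 14, 8, 13, 10]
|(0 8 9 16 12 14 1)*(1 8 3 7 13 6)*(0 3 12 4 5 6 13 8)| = |(0 12 14)(1 3 7 8 9 16 4 5 6)| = 9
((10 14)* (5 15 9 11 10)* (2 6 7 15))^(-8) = ((2 6 7 15 9 11 10 14 5))^(-8) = (2 6 7 15 9 11 10 14 5)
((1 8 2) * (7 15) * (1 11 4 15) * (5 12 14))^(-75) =((1 8 2 11 4 15 7)(5 12 14))^(-75) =(1 2 4 7 8 11 15)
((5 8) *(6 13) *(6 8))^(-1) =(5 8 13 6)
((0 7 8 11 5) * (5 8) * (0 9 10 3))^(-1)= (0 3 10 9 5 7)(8 11)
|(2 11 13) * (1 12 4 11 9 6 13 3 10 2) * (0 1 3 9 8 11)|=8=|(0 1 12 4)(2 8 11 9 6 13 3 10)|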